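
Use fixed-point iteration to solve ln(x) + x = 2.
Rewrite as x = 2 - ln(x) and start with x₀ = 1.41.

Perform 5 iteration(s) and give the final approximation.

Equation: ln(x) + x = 2
Fixed-point form: x = 2 - ln(x)
x₀ = 1.41

x_1 = g(1.410000) = 1.656410
x_2 = g(1.656410) = 1.495347
x_3 = g(1.495347) = 1.597642
x_4 = g(1.597642) = 1.531471
x_5 = g(1.531471) = 1.573771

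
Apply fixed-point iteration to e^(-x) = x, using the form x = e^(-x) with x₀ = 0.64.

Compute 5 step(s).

Equation: e^(-x) = x
Fixed-point form: x = e^(-x)
x₀ = 0.64

x_1 = g(0.640000) = 0.527292
x_2 = g(0.527292) = 0.590201
x_3 = g(0.590201) = 0.554216
x_4 = g(0.554216) = 0.574523
x_5 = g(0.574523) = 0.562974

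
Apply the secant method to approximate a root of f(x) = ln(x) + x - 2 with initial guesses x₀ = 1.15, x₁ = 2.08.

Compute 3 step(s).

f(x) = ln(x) + x - 2
x₀ = 1.15, x₁ = 2.08

Secant formula: x_{n+1} = x_n - f(x_n)(x_n - x_{n-1})/(f(x_n) - f(x_{n-1}))

Iteration 1:
  f(1.150000) = -0.710238
  f(2.080000) = 0.812368
  x_2 = 2.080000 - 0.812368×(2.080000 - 1.150000)/(0.812368 - (-0.710238))
       = 1.583810
Iteration 2:
  f(2.080000) = 0.812368
  f(1.583810) = 0.043643
  x_3 = 1.583810 - 0.043643×(1.583810 - 2.080000)/(0.043643 - 0.812368)
       = 1.555639
Iteration 3:
  f(1.583810) = 0.043643
  f(1.555639) = -0.002474
  x_4 = 1.555639 - (-0.002474)×(1.555639 - 1.583810)/(-0.002474 - 0.043643)
       = 1.557151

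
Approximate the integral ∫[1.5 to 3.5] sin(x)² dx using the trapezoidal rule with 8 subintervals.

f(x) = sin(x)²
a = 1.5, b = 3.5, n = 8
h = (b - a)/n = 0.250000

Trapezoidal rule: (h/2)[f(x₀) + 2f(x₁) + 2f(x₂) + ... + f(xₙ)]

x_0 = 1.5000, f(x_0) = 0.994996, coefficient = 1
x_1 = 1.7500, f(x_1) = 0.968228, coefficient = 2
x_2 = 2.0000, f(x_2) = 0.826822, coefficient = 2
x_3 = 2.2500, f(x_3) = 0.605398, coefficient = 2
x_4 = 2.5000, f(x_4) = 0.358169, coefficient = 2
x_5 = 2.7500, f(x_5) = 0.145665, coefficient = 2
x_6 = 3.0000, f(x_6) = 0.019915, coefficient = 2
x_7 = 3.2500, f(x_7) = 0.011706, coefficient = 2
x_8 = 3.5000, f(x_8) = 0.123049, coefficient = 1

I ≈ (0.250000/2) × 6.989851 = 0.873731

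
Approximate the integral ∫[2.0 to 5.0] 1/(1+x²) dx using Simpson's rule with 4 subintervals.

f(x) = 1/(1+x²)
a = 2.0, b = 5.0, n = 4
h = (b - a)/n = 0.750000

Simpson's rule: (h/3)[f(x₀) + 4f(x₁) + 2f(x₂) + ... + f(xₙ)]

x_0 = 2.0000, f(x_0) = 0.200000, coefficient = 1
x_1 = 2.7500, f(x_1) = 0.116788, coefficient = 4
x_2 = 3.5000, f(x_2) = 0.075472, coefficient = 2
x_3 = 4.2500, f(x_3) = 0.052459, coefficient = 4
x_4 = 5.0000, f(x_4) = 0.038462, coefficient = 1

I ≈ (0.750000/3) × 1.066394 = 0.266599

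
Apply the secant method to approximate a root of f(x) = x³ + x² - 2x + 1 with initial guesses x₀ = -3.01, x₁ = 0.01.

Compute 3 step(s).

f(x) = x³ + x² - 2x + 1
x₀ = -3.01, x₁ = 0.01

Secant formula: x_{n+1} = x_n - f(x_n)(x_n - x_{n-1})/(f(x_n) - f(x_{n-1}))

Iteration 1:
  f(-3.010000) = -11.190801
  f(0.010000) = 0.980101
  x_2 = 0.010000 - 0.980101×(0.010000 - (-3.010000))/(0.980101 - (-11.190801))
       = -0.233195
Iteration 2:
  f(0.010000) = 0.980101
  f(-0.233195) = 1.508089
  x_3 = -0.233195 - 1.508089×(-0.233195 - 0.010000)/(1.508089 - 0.980101)
       = 0.461442
Iteration 3:
  f(-0.233195) = 1.508089
  f(0.461442) = 0.388299
  x_4 = 0.461442 - 0.388299×(0.461442 - (-0.233195))/(0.388299 - 1.508089)
       = 0.702314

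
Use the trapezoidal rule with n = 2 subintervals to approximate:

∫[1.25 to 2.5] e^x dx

f(x) = e^x
a = 1.25, b = 2.5, n = 2
h = (b - a)/n = 0.625000

Trapezoidal rule: (h/2)[f(x₀) + 2f(x₁) + 2f(x₂) + ... + f(xₙ)]

x_0 = 1.2500, f(x_0) = 3.490343, coefficient = 1
x_1 = 1.8750, f(x_1) = 6.520819, coefficient = 2
x_2 = 2.5000, f(x_2) = 12.182494, coefficient = 1

I ≈ (0.625000/2) × 28.714475 = 8.973273
Exact value: 8.692151
Error: 0.281122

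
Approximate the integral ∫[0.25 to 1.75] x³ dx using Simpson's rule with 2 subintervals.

f(x) = x³
a = 0.25, b = 1.75, n = 2
h = (b - a)/n = 0.750000

Simpson's rule: (h/3)[f(x₀) + 4f(x₁) + 2f(x₂) + ... + f(xₙ)]

x_0 = 0.2500, f(x_0) = 0.015625, coefficient = 1
x_1 = 1.0000, f(x_1) = 1.000000, coefficient = 4
x_2 = 1.7500, f(x_2) = 5.359375, coefficient = 1

I ≈ (0.750000/3) × 9.375000 = 2.343750
Exact value: 2.343750
Error: 0.000000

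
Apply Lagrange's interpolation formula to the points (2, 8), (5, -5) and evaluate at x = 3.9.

Lagrange interpolation formula:
P(x) = Σ yᵢ × Lᵢ(x)
where Lᵢ(x) = Π_{j≠i} (x - xⱼ)/(xᵢ - xⱼ)

L_0(3.9) = (3.9 - 5)/(2 - 5) = 0.366667
L_1(3.9) = (3.9 - 2)/(5 - 2) = 0.633333

P(3.9) = 8×L_0(3.9) + (-5)×L_1(3.9)
P(3.9) = -0.233333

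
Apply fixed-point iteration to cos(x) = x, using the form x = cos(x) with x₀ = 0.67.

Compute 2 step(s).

Equation: cos(x) = x
Fixed-point form: x = cos(x)
x₀ = 0.67

x_1 = g(0.670000) = 0.783822
x_2 = g(0.783822) = 0.708221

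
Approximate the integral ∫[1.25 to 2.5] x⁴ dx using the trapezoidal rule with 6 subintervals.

f(x) = x⁴
a = 1.25, b = 2.5, n = 6
h = (b - a)/n = 0.208333

Trapezoidal rule: (h/2)[f(x₀) + 2f(x₁) + 2f(x₂) + ... + f(xₙ)]

x_0 = 1.2500, f(x_0) = 2.441406, coefficient = 1
x_1 = 1.4583, f(x_1) = 4.523006, coefficient = 2
x_2 = 1.6667, f(x_2) = 7.716049, coefficient = 2
x_3 = 1.8750, f(x_3) = 12.359619, coefficient = 2
x_4 = 2.0833, f(x_4) = 18.838011, coefficient = 2
x_5 = 2.2917, f(x_5) = 27.580732, coefficient = 2
x_6 = 2.5000, f(x_6) = 39.062500, coefficient = 1

I ≈ (0.208333/2) × 183.538743 = 19.118619
Exact value: 18.920898
Error: 0.197721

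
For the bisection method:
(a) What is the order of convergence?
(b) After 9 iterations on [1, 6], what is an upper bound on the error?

(a) Bisection has linear (order 1) convergence; the error is halved each step.

(b) Error bound = (b-a)/2^n = (6 - 1)/2^{9}
    = 5/2^{9}

(a) 1 (linear); (b) error ≤ 9.77e-03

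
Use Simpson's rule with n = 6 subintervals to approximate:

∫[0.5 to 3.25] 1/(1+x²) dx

f(x) = 1/(1+x²)
a = 0.5, b = 3.25, n = 6
h = (b - a)/n = 0.458333

Simpson's rule: (h/3)[f(x₀) + 4f(x₁) + 2f(x₂) + ... + f(xₙ)]

x_0 = 0.5000, f(x_0) = 0.800000, coefficient = 1
x_1 = 0.9583, f(x_1) = 0.521267, coefficient = 4
x_2 = 1.4167, f(x_2) = 0.332564, coefficient = 2
x_3 = 1.8750, f(x_3) = 0.221453, coefficient = 4
x_4 = 2.3333, f(x_4) = 0.155172, coefficient = 2
x_5 = 2.7917, f(x_5) = 0.113722, coefficient = 4
x_6 = 3.2500, f(x_6) = 0.086486, coefficient = 1

I ≈ (0.458333/3) × 5.287726 = 0.807847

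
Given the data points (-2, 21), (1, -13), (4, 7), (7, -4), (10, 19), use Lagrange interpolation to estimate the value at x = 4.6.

Lagrange interpolation formula:
P(x) = Σ yᵢ × Lᵢ(x)
where Lᵢ(x) = Π_{j≠i} (x - xⱼ)/(xᵢ - xⱼ)

L_0(4.6) = (4.6 - 1)/(-2 - 1) × (4.6 - 4)/(-2 - 4) × (4.6 - 7)/(-2 - 7) × (4.6 - 10)/(-2 - 10) = 0.014400
L_1(4.6) = (4.6 - (-2))/(1 - (-2)) × (4.6 - 4)/(1 - 4) × (4.6 - 7)/(1 - 7) × (4.6 - 10)/(1 - 10) = -0.105600
L_2(4.6) = (4.6 - (-2))/(4 - (-2)) × (4.6 - 1)/(4 - 1) × (4.6 - 7)/(4 - 7) × (4.6 - 10)/(4 - 10) = 0.950400
L_3(4.6) = (4.6 - (-2))/(7 - (-2)) × (4.6 - 1)/(7 - 1) × (4.6 - 4)/(7 - 4) × (4.6 - 10)/(7 - 10) = 0.158400
L_4(4.6) = (4.6 - (-2))/(10 - (-2)) × (4.6 - 1)/(10 - 1) × (4.6 - 4)/(10 - 4) × (4.6 - 7)/(10 - 7) = -0.017600

P(4.6) = 21×L_0(4.6) + (-13)×L_1(4.6) + 7×L_2(4.6) + (-4)×L_3(4.6) + 19×L_4(4.6)
P(4.6) = 7.360000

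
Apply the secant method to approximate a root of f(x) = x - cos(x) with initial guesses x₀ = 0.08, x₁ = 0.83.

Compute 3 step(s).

f(x) = x - cos(x)
x₀ = 0.08, x₁ = 0.83

Secant formula: x_{n+1} = x_n - f(x_n)(x_n - x_{n-1})/(f(x_n) - f(x_{n-1}))

Iteration 1:
  f(0.080000) = -0.916802
  f(0.830000) = 0.155124
  x_2 = 0.830000 - 0.155124×(0.830000 - 0.080000)/(0.155124 - (-0.916802))
       = 0.721463
Iteration 2:
  f(0.830000) = 0.155124
  f(0.721463) = -0.029377
  x_3 = 0.721463 - (-0.029377)×(0.721463 - 0.830000)/(-0.029377 - 0.155124)
       = 0.738745
Iteration 3:
  f(0.721463) = -0.029377
  f(0.738745) = -0.000570
  x_4 = 0.738745 - (-0.000570)×(0.738745 - 0.721463)/(-0.000570 - (-0.029377))
       = 0.739086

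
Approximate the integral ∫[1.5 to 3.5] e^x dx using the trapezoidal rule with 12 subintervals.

f(x) = e^x
a = 1.5, b = 3.5, n = 12
h = (b - a)/n = 0.166667

Trapezoidal rule: (h/2)[f(x₀) + 2f(x₁) + 2f(x₂) + ... + f(xₙ)]

x_0 = 1.5000, f(x_0) = 4.481689, coefficient = 1
x_1 = 1.6667, f(x_1) = 5.294490, coefficient = 2
x_2 = 1.8333, f(x_2) = 6.254701, coefficient = 2
x_3 = 2.0000, f(x_3) = 7.389056, coefficient = 2
x_4 = 2.1667, f(x_4) = 8.729138, coefficient = 2
x_5 = 2.3333, f(x_5) = 10.312259, coefficient = 2
x_6 = 2.5000, f(x_6) = 12.182494, coefficient = 2
x_7 = 2.6667, f(x_7) = 14.391916, coefficient = 2
x_8 = 2.8333, f(x_8) = 17.002040, coefficient = 2
x_9 = 3.0000, f(x_9) = 20.085537, coefficient = 2
x_10 = 3.1667, f(x_10) = 23.728258, coefficient = 2
x_11 = 3.3333, f(x_11) = 28.031625, coefficient = 2
x_12 = 3.5000, f(x_12) = 33.115452, coefficient = 1

I ≈ (0.166667/2) × 344.400169 = 28.700014
Exact value: 28.633763
Error: 0.066251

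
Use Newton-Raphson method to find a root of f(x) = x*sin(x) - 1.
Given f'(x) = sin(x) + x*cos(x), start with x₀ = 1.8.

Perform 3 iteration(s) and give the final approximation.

f(x) = x*sin(x) - 1
f'(x) = sin(x) + x*cos(x)
x₀ = 1.8

Newton-Raphson formula: x_{n+1} = x_n - f(x_n)/f'(x_n)

Iteration 1:
  f(1.800000) = 0.752926
  f'(1.800000) = 0.564884
  x_1 = 1.800000 - 0.752926/0.564884 = 0.467114
Iteration 2:
  f(0.467114) = -0.789653
  f'(0.467114) = 0.867384
  x_2 = 0.467114 - (-0.789653)/0.867384 = 1.377499
Iteration 3:
  f(1.377499) = 0.351844
  f'(1.377499) = 1.245988
  x_3 = 1.377499 - 0.351844/1.245988 = 1.095117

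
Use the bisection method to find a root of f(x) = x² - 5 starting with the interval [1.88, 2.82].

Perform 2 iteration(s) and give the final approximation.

f(x) = x² - 5
Initial interval: [1.88, 2.82]

Iteration 1:
  c_1 = (1.880000 + 2.820000)/2 = 2.350000
  f(c_1) = f(2.350000) = 0.522500
  f(a) × f(c) < 0, new interval: [1.880000, 2.350000]
Iteration 2:
  c_2 = (1.880000 + 2.350000)/2 = 2.115000
  f(c_2) = f(2.115000) = -0.526775
  f(a) × f(c) ≥ 0, new interval: [2.115000, 2.350000]

After 2 iteration(s), the approximation is c_2 = 2.115000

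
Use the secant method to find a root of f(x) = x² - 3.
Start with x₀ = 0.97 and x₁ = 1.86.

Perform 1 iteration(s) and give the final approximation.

f(x) = x² - 3
x₀ = 0.97, x₁ = 1.86

Secant formula: x_{n+1} = x_n - f(x_n)(x_n - x_{n-1})/(f(x_n) - f(x_{n-1}))

Iteration 1:
  f(0.970000) = -2.059100
  f(1.860000) = 0.459600
  x_2 = 1.860000 - 0.459600×(1.860000 - 0.970000)/(0.459600 - (-2.059100))
       = 1.697597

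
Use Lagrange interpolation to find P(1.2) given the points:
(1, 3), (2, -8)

Lagrange interpolation formula:
P(x) = Σ yᵢ × Lᵢ(x)
where Lᵢ(x) = Π_{j≠i} (x - xⱼ)/(xᵢ - xⱼ)

L_0(1.2) = (1.2 - 2)/(1 - 2) = 0.800000
L_1(1.2) = (1.2 - 1)/(2 - 1) = 0.200000

P(1.2) = 3×L_0(1.2) + (-8)×L_1(1.2)
P(1.2) = 0.800000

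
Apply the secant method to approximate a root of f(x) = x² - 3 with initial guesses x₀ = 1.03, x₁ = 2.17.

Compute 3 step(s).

f(x) = x² - 3
x₀ = 1.03, x₁ = 2.17

Secant formula: x_{n+1} = x_n - f(x_n)(x_n - x_{n-1})/(f(x_n) - f(x_{n-1}))

Iteration 1:
  f(1.030000) = -1.939100
  f(2.170000) = 1.708900
  x_2 = 2.170000 - 1.708900×(2.170000 - 1.030000)/(1.708900 - (-1.939100))
       = 1.635969
Iteration 2:
  f(2.170000) = 1.708900
  f(1.635969) = -0.323606
  x_3 = 1.635969 - (-0.323606)×(1.635969 - 2.170000)/(-0.323606 - 1.708900)
       = 1.720995
Iteration 3:
  f(1.635969) = -0.323606
  f(1.720995) = -0.038177
  x_4 = 1.720995 - (-0.038177)×(1.720995 - 1.635969)/(-0.038177 - (-0.323606))
       = 1.732367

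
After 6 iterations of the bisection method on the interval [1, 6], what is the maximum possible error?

Bisection error bound: |error| ≤ (b-a)/2^n
|error| ≤ (6 - 1)/2^6 = 5/2^6
|error| ≤ 0.0781250000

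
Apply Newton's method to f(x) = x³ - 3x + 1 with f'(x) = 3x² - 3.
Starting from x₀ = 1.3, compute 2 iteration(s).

f(x) = x³ - 3x + 1
f'(x) = 3x² - 3
x₀ = 1.3

Newton-Raphson formula: x_{n+1} = x_n - f(x_n)/f'(x_n)

Iteration 1:
  f(1.300000) = -0.703000
  f'(1.300000) = 2.070000
  x_1 = 1.300000 - (-0.703000)/2.070000 = 1.639614
Iteration 2:
  f(1.639614) = 0.488986
  f'(1.639614) = 5.064998
  x_2 = 1.639614 - 0.488986/5.064998 = 1.543071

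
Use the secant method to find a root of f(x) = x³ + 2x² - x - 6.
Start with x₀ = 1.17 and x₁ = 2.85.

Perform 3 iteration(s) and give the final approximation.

f(x) = x³ + 2x² - x - 6
x₀ = 1.17, x₁ = 2.85

Secant formula: x_{n+1} = x_n - f(x_n)(x_n - x_{n-1})/(f(x_n) - f(x_{n-1}))

Iteration 1:
  f(1.170000) = -2.830587
  f(2.850000) = 30.544125
  x_2 = 2.850000 - 30.544125×(2.850000 - 1.170000)/(30.544125 - (-2.830587))
       = 1.312485
Iteration 2:
  f(2.850000) = 30.544125
  f(1.312485) = -1.606345
  x_3 = 1.312485 - (-1.606345)×(1.312485 - 2.850000)/(-1.606345 - 30.544125)
       = 1.389304
Iteration 3:
  f(1.312485) = -1.606345
  f(1.389304) = -0.847385
  x_4 = 1.389304 - (-0.847385)×(1.389304 - 1.312485)/(-0.847385 - (-1.606345))
       = 1.475074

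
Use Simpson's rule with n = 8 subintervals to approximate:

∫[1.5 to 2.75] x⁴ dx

f(x) = x⁴
a = 1.5, b = 2.75, n = 8
h = (b - a)/n = 0.156250

Simpson's rule: (h/3)[f(x₀) + 4f(x₁) + 2f(x₂) + ... + f(xₙ)]

x_0 = 1.5000, f(x_0) = 5.062500, coefficient = 1
x_1 = 1.6562, f(x_1) = 7.524949, coefficient = 4
x_2 = 1.8125, f(x_2) = 10.792252, coefficient = 2
x_3 = 1.9688, f(x_3) = 15.023194, coefficient = 4
x_4 = 2.1250, f(x_4) = 20.390869, coefficient = 2
x_5 = 2.2812, f(x_5) = 27.082673, coefficient = 4
x_6 = 2.4375, f(x_6) = 35.300308, coefficient = 2
x_7 = 2.5938, f(x_7) = 45.259782, coefficient = 4
x_8 = 2.7500, f(x_8) = 57.191406, coefficient = 1

I ≈ (0.156250/3) × 574.783157 = 29.936623
Exact value: 29.936523
Error: 0.000099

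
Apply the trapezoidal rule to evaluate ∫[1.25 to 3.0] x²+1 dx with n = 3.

f(x) = x²+1
a = 1.25, b = 3.0, n = 3
h = (b - a)/n = 0.583333

Trapezoidal rule: (h/2)[f(x₀) + 2f(x₁) + 2f(x₂) + ... + f(xₙ)]

x_0 = 1.2500, f(x_0) = 2.562500, coefficient = 1
x_1 = 1.8333, f(x_1) = 4.361111, coefficient = 2
x_2 = 2.4167, f(x_2) = 6.840278, coefficient = 2
x_3 = 3.0000, f(x_3) = 10.000000, coefficient = 1

I ≈ (0.583333/2) × 34.965278 = 10.198206
Exact value: 10.098958
Error: 0.099248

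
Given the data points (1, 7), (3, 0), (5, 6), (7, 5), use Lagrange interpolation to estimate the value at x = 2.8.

Lagrange interpolation formula:
P(x) = Σ yᵢ × Lᵢ(x)
where Lᵢ(x) = Π_{j≠i} (x - xⱼ)/(xᵢ - xⱼ)

L_0(2.8) = (2.8 - 3)/(1 - 3) × (2.8 - 5)/(1 - 5) × (2.8 - 7)/(1 - 7) = 0.038500
L_1(2.8) = (2.8 - 1)/(3 - 1) × (2.8 - 5)/(3 - 5) × (2.8 - 7)/(3 - 7) = 1.039500
L_2(2.8) = (2.8 - 1)/(5 - 1) × (2.8 - 3)/(5 - 3) × (2.8 - 7)/(5 - 7) = -0.094500
L_3(2.8) = (2.8 - 1)/(7 - 1) × (2.8 - 3)/(7 - 3) × (2.8 - 5)/(7 - 5) = 0.016500

P(2.8) = 7×L_0(2.8) + 0×L_1(2.8) + 6×L_2(2.8) + 5×L_3(2.8)
P(2.8) = -0.215000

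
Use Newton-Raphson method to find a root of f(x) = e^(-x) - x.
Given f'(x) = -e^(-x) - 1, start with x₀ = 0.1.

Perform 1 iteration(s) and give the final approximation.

f(x) = e^(-x) - x
f'(x) = -e^(-x) - 1
x₀ = 0.1

Newton-Raphson formula: x_{n+1} = x_n - f(x_n)/f'(x_n)

Iteration 1:
  f(0.100000) = 0.804837
  f'(0.100000) = -1.904837
  x_1 = 0.100000 - 0.804837/(-1.904837) = 0.522523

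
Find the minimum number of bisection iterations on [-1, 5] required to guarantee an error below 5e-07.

We need (b-a)/2^n ≤ 5e-07
(5 - (-1))/2^n ≤ 5e-07
6/2^n ≤ 5e-07
2^n ≥ 12000000
n ≥ log₂(12000000) = 23.52
n ≥ 24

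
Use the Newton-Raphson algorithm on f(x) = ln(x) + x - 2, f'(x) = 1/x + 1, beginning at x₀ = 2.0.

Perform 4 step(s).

f(x) = ln(x) + x - 2
f'(x) = 1/x + 1
x₀ = 2.0

Newton-Raphson formula: x_{n+1} = x_n - f(x_n)/f'(x_n)

Iteration 1:
  f(2.000000) = 0.693147
  f'(2.000000) = 1.500000
  x_1 = 2.000000 - 0.693147/1.500000 = 1.537902
Iteration 2:
  f(1.537902) = -0.031679
  f'(1.537902) = 1.650237
  x_2 = 1.537902 - (-0.031679)/1.650237 = 1.557099
Iteration 3:
  f(1.557099) = -0.000077
  f'(1.557099) = 1.642220
  x_3 = 1.557099 - (-0.000077)/1.642220 = 1.557146
Iteration 4:
  f(1.557146) = 0.000000
  f'(1.557146) = 1.642201
  x_4 = 1.557146 - 0.000000/1.642201 = 1.557146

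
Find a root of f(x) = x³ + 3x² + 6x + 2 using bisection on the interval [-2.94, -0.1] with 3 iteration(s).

f(x) = x³ + 3x² + 6x + 2
Initial interval: [-2.94, -0.1]

Iteration 1:
  c_1 = (-2.940000 + (-0.100000))/2 = -1.520000
  f(c_1) = f(-1.520000) = -3.700608
  f(a) × f(c) ≥ 0, new interval: [-1.520000, -0.100000]
Iteration 2:
  c_2 = (-1.520000 + (-0.100000))/2 = -0.810000
  f(c_2) = f(-0.810000) = -1.423141
  f(a) × f(c) ≥ 0, new interval: [-0.810000, -0.100000]
Iteration 3:
  c_3 = (-0.810000 + (-0.100000))/2 = -0.455000
  f(c_3) = f(-0.455000) = -0.203121
  f(a) × f(c) ≥ 0, new interval: [-0.455000, -0.100000]

After 3 iteration(s), the approximation is c_3 = -0.455000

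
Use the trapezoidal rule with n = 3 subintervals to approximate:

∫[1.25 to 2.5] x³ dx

f(x) = x³
a = 1.25, b = 2.5, n = 3
h = (b - a)/n = 0.416667

Trapezoidal rule: (h/2)[f(x₀) + 2f(x₁) + 2f(x₂) + ... + f(xₙ)]

x_0 = 1.2500, f(x_0) = 1.953125, coefficient = 1
x_1 = 1.6667, f(x_1) = 4.629630, coefficient = 2
x_2 = 2.0833, f(x_2) = 9.042245, coefficient = 2
x_3 = 2.5000, f(x_3) = 15.625000, coefficient = 1

I ≈ (0.416667/2) × 44.921875 = 9.358724
Exact value: 9.155273
Error: 0.203451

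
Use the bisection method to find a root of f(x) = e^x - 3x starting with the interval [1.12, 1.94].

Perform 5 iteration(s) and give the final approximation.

f(x) = e^x - 3x
Initial interval: [1.12, 1.94]

Iteration 1:
  c_1 = (1.120000 + 1.940000)/2 = 1.530000
  f(c_1) = f(1.530000) = 0.028177
  f(a) × f(c) < 0, new interval: [1.120000, 1.530000]
Iteration 2:
  c_2 = (1.120000 + 1.530000)/2 = 1.325000
  f(c_2) = f(1.325000) = -0.212815
  f(a) × f(c) ≥ 0, new interval: [1.325000, 1.530000]
Iteration 3:
  c_3 = (1.325000 + 1.530000)/2 = 1.427500
  f(c_3) = f(1.427500) = -0.114235
  f(a) × f(c) ≥ 0, new interval: [1.427500, 1.530000]
Iteration 4:
  c_4 = (1.427500 + 1.530000)/2 = 1.478750
  f(c_4) = f(1.478750) = -0.048792
  f(a) × f(c) ≥ 0, new interval: [1.478750, 1.530000]
Iteration 5:
  c_5 = (1.478750 + 1.530000)/2 = 1.504375
  f(c_5) = f(1.504375) = -0.011786
  f(a) × f(c) ≥ 0, new interval: [1.504375, 1.530000]

After 5 iteration(s), the approximation is c_5 = 1.504375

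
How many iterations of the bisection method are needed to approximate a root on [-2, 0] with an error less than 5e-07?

We need (b-a)/2^n ≤ 5e-07
(0 - (-2))/2^n ≤ 5e-07
2/2^n ≤ 5e-07
2^n ≥ 4000000
n ≥ log₂(4000000) = 21.93
n ≥ 22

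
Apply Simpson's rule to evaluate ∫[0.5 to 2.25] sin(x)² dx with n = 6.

f(x) = sin(x)²
a = 0.5, b = 2.25, n = 6
h = (b - a)/n = 0.291667

Simpson's rule: (h/3)[f(x₀) + 4f(x₁) + 2f(x₂) + ... + f(xₙ)]

x_0 = 0.5000, f(x_0) = 0.229849, coefficient = 1
x_1 = 0.7917, f(x_1) = 0.506268, coefficient = 4
x_2 = 1.0833, f(x_2) = 0.780615, coefficient = 2
x_3 = 1.3750, f(x_3) = 0.962151, coefficient = 4
x_4 = 1.6667, f(x_4) = 0.990837, coefficient = 2
x_5 = 1.9583, f(x_5) = 0.857185, coefficient = 4
x_6 = 2.2500, f(x_6) = 0.605398, coefficient = 1

I ≈ (0.291667/3) × 13.680567 = 1.330055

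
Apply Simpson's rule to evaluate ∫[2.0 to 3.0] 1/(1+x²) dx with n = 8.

f(x) = 1/(1+x²)
a = 2.0, b = 3.0, n = 8
h = (b - a)/n = 0.125000

Simpson's rule: (h/3)[f(x₀) + 4f(x₁) + 2f(x₂) + ... + f(xₙ)]

x_0 = 2.0000, f(x_0) = 0.200000, coefficient = 1
x_1 = 2.1250, f(x_1) = 0.181303, coefficient = 4
x_2 = 2.2500, f(x_2) = 0.164948, coefficient = 2
x_3 = 2.3750, f(x_3) = 0.150588, coefficient = 4
x_4 = 2.5000, f(x_4) = 0.137931, coefficient = 2
x_5 = 2.6250, f(x_5) = 0.126733, coefficient = 4
x_6 = 2.7500, f(x_6) = 0.116788, coefficient = 2
x_7 = 2.8750, f(x_7) = 0.107926, coefficient = 4
x_8 = 3.0000, f(x_8) = 0.100000, coefficient = 1

I ≈ (0.125000/3) × 3.405535 = 0.141897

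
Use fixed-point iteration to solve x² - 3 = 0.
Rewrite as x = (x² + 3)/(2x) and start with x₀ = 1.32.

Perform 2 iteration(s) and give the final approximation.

Equation: x² - 3 = 0
Fixed-point form: x = (x² + 3)/(2x)
x₀ = 1.32

x_1 = g(1.320000) = 1.796364
x_2 = g(1.796364) = 1.733202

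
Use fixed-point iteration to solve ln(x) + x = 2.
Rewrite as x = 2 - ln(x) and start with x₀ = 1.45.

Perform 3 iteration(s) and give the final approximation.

Equation: ln(x) + x = 2
Fixed-point form: x = 2 - ln(x)
x₀ = 1.45

x_1 = g(1.450000) = 1.628436
x_2 = g(1.628436) = 1.512380
x_3 = g(1.512380) = 1.586316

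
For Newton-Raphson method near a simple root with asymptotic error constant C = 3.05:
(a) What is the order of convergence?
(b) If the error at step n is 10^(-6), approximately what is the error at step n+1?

(a) Newton-Raphson has quadratic (order 2) convergence near simple roots.
    This means |e_{n+1}| ≈ C|e_n|².

(b) With |e_n| = 10^(-6) and C = 3.05:
    |e_{n+1}| ≈ 3.05 × (10^(-6))² = 3.05 × 10^(-12)

(a) 2 (quadratic); (b) |e_{n+1}| ≈ 3.050e-12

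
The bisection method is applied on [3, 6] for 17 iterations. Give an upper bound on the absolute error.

Bisection error bound: |error| ≤ (b-a)/2^n
|error| ≤ (6 - 3)/2^17 = 3/2^17
|error| ≤ 0.0000228882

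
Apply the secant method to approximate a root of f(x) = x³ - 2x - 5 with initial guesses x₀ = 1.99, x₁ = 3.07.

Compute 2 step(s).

f(x) = x³ - 2x - 5
x₀ = 1.99, x₁ = 3.07

Secant formula: x_{n+1} = x_n - f(x_n)(x_n - x_{n-1})/(f(x_n) - f(x_{n-1}))

Iteration 1:
  f(1.990000) = -1.099401
  f(3.070000) = 17.794443
  x_2 = 3.070000 - 17.794443×(3.070000 - 1.990000)/(17.794443 - (-1.099401))
       = 2.052843
Iteration 2:
  f(3.070000) = 17.794443
  f(2.052843) = -0.454664
  x_3 = 2.052843 - (-0.454664)×(2.052843 - 3.070000)/(-0.454664 - 17.794443)
       = 2.078185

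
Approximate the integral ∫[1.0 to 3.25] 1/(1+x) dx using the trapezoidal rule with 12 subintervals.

f(x) = 1/(1+x)
a = 1.0, b = 3.25, n = 12
h = (b - a)/n = 0.187500

Trapezoidal rule: (h/2)[f(x₀) + 2f(x₁) + 2f(x₂) + ... + f(xₙ)]

x_0 = 1.0000, f(x_0) = 0.500000, coefficient = 1
x_1 = 1.1875, f(x_1) = 0.457143, coefficient = 2
x_2 = 1.3750, f(x_2) = 0.421053, coefficient = 2
x_3 = 1.5625, f(x_3) = 0.390244, coefficient = 2
x_4 = 1.7500, f(x_4) = 0.363636, coefficient = 2
x_5 = 1.9375, f(x_5) = 0.340426, coefficient = 2
x_6 = 2.1250, f(x_6) = 0.320000, coefficient = 2
x_7 = 2.3125, f(x_7) = 0.301887, coefficient = 2
x_8 = 2.5000, f(x_8) = 0.285714, coefficient = 2
x_9 = 2.6875, f(x_9) = 0.271186, coefficient = 2
x_10 = 2.8750, f(x_10) = 0.258065, coefficient = 2
x_11 = 3.0625, f(x_11) = 0.246154, coefficient = 2
x_12 = 3.2500, f(x_12) = 0.235294, coefficient = 1

I ≈ (0.187500/2) × 8.046308 = 0.754341
Exact value: 0.753772
Error: 0.000570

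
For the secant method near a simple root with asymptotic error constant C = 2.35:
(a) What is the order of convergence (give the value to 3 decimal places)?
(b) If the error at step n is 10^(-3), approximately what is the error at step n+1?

(a) Secant method has superlinear convergence with order φ = (1+√5)/2 ≈ 1.618.
    This means |e_{n+1}| ≈ C|e_n|^1.618.

(b) With |e_n| = 10^(-3) and C = 2.35:
    |e_{n+1}| ≈ 2.35 × (10^(-3))^1.618 = 2.35 × 10^(-4.85)

(a) ≈ 1.618 (golden ratio); (b) |e_{n+1}| ≈ 3.288e-05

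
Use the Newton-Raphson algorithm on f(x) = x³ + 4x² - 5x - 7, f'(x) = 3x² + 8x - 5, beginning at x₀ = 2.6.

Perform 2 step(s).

f(x) = x³ + 4x² - 5x - 7
f'(x) = 3x² + 8x - 5
x₀ = 2.6

Newton-Raphson formula: x_{n+1} = x_n - f(x_n)/f'(x_n)

Iteration 1:
  f(2.600000) = 24.616000
  f'(2.600000) = 36.080000
  x_1 = 2.600000 - 24.616000/36.080000 = 1.917738
Iteration 2:
  f(1.917738) = 5.175095
  f'(1.917738) = 21.375068
  x_2 = 1.917738 - 5.175095/21.375068 = 1.675629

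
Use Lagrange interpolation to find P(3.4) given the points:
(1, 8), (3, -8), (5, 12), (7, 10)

Lagrange interpolation formula:
P(x) = Σ yᵢ × Lᵢ(x)
where Lᵢ(x) = Π_{j≠i} (x - xⱼ)/(xᵢ - xⱼ)

L_0(3.4) = (3.4 - 3)/(1 - 3) × (3.4 - 5)/(1 - 5) × (3.4 - 7)/(1 - 7) = -0.048000
L_1(3.4) = (3.4 - 1)/(3 - 1) × (3.4 - 5)/(3 - 5) × (3.4 - 7)/(3 - 7) = 0.864000
L_2(3.4) = (3.4 - 1)/(5 - 1) × (3.4 - 3)/(5 - 3) × (3.4 - 7)/(5 - 7) = 0.216000
L_3(3.4) = (3.4 - 1)/(7 - 1) × (3.4 - 3)/(7 - 3) × (3.4 - 5)/(7 - 5) = -0.032000

P(3.4) = 8×L_0(3.4) + (-8)×L_1(3.4) + 12×L_2(3.4) + 10×L_3(3.4)
P(3.4) = -5.024000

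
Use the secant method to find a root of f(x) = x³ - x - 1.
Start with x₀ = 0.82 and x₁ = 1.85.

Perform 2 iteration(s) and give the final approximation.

f(x) = x³ - x - 1
x₀ = 0.82, x₁ = 1.85

Secant formula: x_{n+1} = x_n - f(x_n)(x_n - x_{n-1})/(f(x_n) - f(x_{n-1}))

Iteration 1:
  f(0.820000) = -1.268632
  f(1.850000) = 3.481625
  x_2 = 1.850000 - 3.481625×(1.850000 - 0.820000)/(3.481625 - (-1.268632))
       = 1.095078
Iteration 2:
  f(1.850000) = 3.481625
  f(1.095078) = -0.781865
  x_3 = 1.095078 - (-0.781865)×(1.095078 - 1.850000)/(-0.781865 - 3.481625)
       = 1.233520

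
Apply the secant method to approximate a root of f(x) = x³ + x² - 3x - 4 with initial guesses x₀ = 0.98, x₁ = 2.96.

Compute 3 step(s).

f(x) = x³ + x² - 3x - 4
x₀ = 0.98, x₁ = 2.96

Secant formula: x_{n+1} = x_n - f(x_n)(x_n - x_{n-1})/(f(x_n) - f(x_{n-1}))

Iteration 1:
  f(0.980000) = -5.038408
  f(2.960000) = 21.815936
  x_2 = 2.960000 - 21.815936×(2.960000 - 0.980000)/(21.815936 - (-5.038408))
       = 1.351487
Iteration 2:
  f(2.960000) = 21.815936
  f(1.351487) = -3.759428
  x_3 = 1.351487 - (-3.759428)×(1.351487 - 2.960000)/(-3.759428 - 21.815936)
       = 1.587929
Iteration 3:
  f(1.351487) = -3.759428
  f(1.587929) = -2.238274
  x_4 = 1.587929 - (-2.238274)×(1.587929 - 1.351487)/(-2.238274 - (-3.759428))
       = 1.935837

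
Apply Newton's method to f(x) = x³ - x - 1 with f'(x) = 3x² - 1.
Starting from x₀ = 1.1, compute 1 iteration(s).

f(x) = x³ - x - 1
f'(x) = 3x² - 1
x₀ = 1.1

Newton-Raphson formula: x_{n+1} = x_n - f(x_n)/f'(x_n)

Iteration 1:
  f(1.100000) = -0.769000
  f'(1.100000) = 2.630000
  x_1 = 1.100000 - (-0.769000)/2.630000 = 1.392395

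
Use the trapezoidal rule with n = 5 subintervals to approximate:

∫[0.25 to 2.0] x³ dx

f(x) = x³
a = 0.25, b = 2.0, n = 5
h = (b - a)/n = 0.350000

Trapezoidal rule: (h/2)[f(x₀) + 2f(x₁) + 2f(x₂) + ... + f(xₙ)]

x_0 = 0.2500, f(x_0) = 0.015625, coefficient = 1
x_1 = 0.6000, f(x_1) = 0.216000, coefficient = 2
x_2 = 0.9500, f(x_2) = 0.857375, coefficient = 2
x_3 = 1.3000, f(x_3) = 2.197000, coefficient = 2
x_4 = 1.6500, f(x_4) = 4.492125, coefficient = 2
x_5 = 2.0000, f(x_5) = 8.000000, coefficient = 1

I ≈ (0.350000/2) × 23.540625 = 4.119609
Exact value: 3.999023
Error: 0.120586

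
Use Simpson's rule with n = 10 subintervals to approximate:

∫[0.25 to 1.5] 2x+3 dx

f(x) = 2x+3
a = 0.25, b = 1.5, n = 10
h = (b - a)/n = 0.125000

Simpson's rule: (h/3)[f(x₀) + 4f(x₁) + 2f(x₂) + ... + f(xₙ)]

x_0 = 0.2500, f(x_0) = 3.500000, coefficient = 1
x_1 = 0.3750, f(x_1) = 3.750000, coefficient = 4
x_2 = 0.5000, f(x_2) = 4.000000, coefficient = 2
x_3 = 0.6250, f(x_3) = 4.250000, coefficient = 4
x_4 = 0.7500, f(x_4) = 4.500000, coefficient = 2
x_5 = 0.8750, f(x_5) = 4.750000, coefficient = 4
x_6 = 1.0000, f(x_6) = 5.000000, coefficient = 2
x_7 = 1.1250, f(x_7) = 5.250000, coefficient = 4
x_8 = 1.2500, f(x_8) = 5.500000, coefficient = 2
x_9 = 1.3750, f(x_9) = 5.750000, coefficient = 4
x_10 = 1.5000, f(x_10) = 6.000000, coefficient = 1

I ≈ (0.125000/3) × 142.500000 = 5.937500
Exact value: 5.937500
Error: 0.000000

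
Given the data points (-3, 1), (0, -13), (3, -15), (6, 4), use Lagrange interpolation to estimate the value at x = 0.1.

Lagrange interpolation formula:
P(x) = Σ yᵢ × Lᵢ(x)
where Lᵢ(x) = Π_{j≠i} (x - xⱼ)/(xᵢ - xⱼ)

L_0(0.1) = (0.1 - 0)/(-3 - 0) × (0.1 - 3)/(-3 - 3) × (0.1 - 6)/(-3 - 6) = -0.010562
L_1(0.1) = (0.1 - (-3))/(0 - (-3)) × (0.1 - 3)/(0 - 3) × (0.1 - 6)/(0 - 6) = 0.982241
L_2(0.1) = (0.1 - (-3))/(3 - (-3)) × (0.1 - 0)/(3 - 0) × (0.1 - 6)/(3 - 6) = 0.033870
L_3(0.1) = (0.1 - (-3))/(6 - (-3)) × (0.1 - 0)/(6 - 0) × (0.1 - 3)/(6 - 3) = -0.005549

P(0.1) = 1×L_0(0.1) + (-13)×L_1(0.1) + (-15)×L_2(0.1) + 4×L_3(0.1)
P(0.1) = -13.309944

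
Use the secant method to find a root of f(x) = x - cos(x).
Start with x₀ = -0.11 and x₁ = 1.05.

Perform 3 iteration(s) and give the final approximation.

f(x) = x - cos(x)
x₀ = -0.11, x₁ = 1.05

Secant formula: x_{n+1} = x_n - f(x_n)(x_n - x_{n-1})/(f(x_n) - f(x_{n-1}))

Iteration 1:
  f(-0.110000) = -1.103956
  f(1.050000) = 0.552429
  x_2 = 1.050000 - 0.552429×(1.050000 - (-0.110000))/(0.552429 - (-1.103956))
       = 0.663123
Iteration 2:
  f(1.050000) = 0.552429
  f(0.663123) = -0.124951
  x_3 = 0.663123 - (-0.124951)×(0.663123 - 1.050000)/(-0.124951 - 0.552429)
       = 0.734487
Iteration 3:
  f(0.663123) = -0.124951
  f(0.734487) = -0.007688
  x_4 = 0.734487 - (-0.007688)×(0.734487 - 0.663123)/(-0.007688 - (-0.124951))
       = 0.739166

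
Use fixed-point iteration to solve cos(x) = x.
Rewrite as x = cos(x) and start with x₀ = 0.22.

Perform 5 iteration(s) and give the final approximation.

Equation: cos(x) = x
Fixed-point form: x = cos(x)
x₀ = 0.22

x_1 = g(0.220000) = 0.975897
x_2 = g(0.975897) = 0.560425
x_3 = g(0.560425) = 0.847029
x_4 = g(0.847029) = 0.662212
x_5 = g(0.662212) = 0.788634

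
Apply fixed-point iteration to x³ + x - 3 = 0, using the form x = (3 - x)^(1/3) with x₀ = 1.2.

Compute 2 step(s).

Equation: x³ + x - 3 = 0
Fixed-point form: x = (3 - x)^(1/3)
x₀ = 1.2

x_1 = g(1.200000) = 1.216440
x_2 = g(1.216440) = 1.212726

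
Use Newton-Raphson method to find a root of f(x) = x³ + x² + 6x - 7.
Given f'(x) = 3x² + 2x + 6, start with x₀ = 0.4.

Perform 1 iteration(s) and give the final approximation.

f(x) = x³ + x² + 6x - 7
f'(x) = 3x² + 2x + 6
x₀ = 0.4

Newton-Raphson formula: x_{n+1} = x_n - f(x_n)/f'(x_n)

Iteration 1:
  f(0.400000) = -4.376000
  f'(0.400000) = 7.280000
  x_1 = 0.400000 - (-4.376000)/7.280000 = 1.001099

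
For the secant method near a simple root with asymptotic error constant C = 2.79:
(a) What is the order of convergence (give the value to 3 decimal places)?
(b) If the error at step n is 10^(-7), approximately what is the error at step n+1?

(a) Secant method has superlinear convergence with order φ = (1+√5)/2 ≈ 1.618.
    This means |e_{n+1}| ≈ C|e_n|^1.618.

(b) With |e_n| = 10^(-7) and C = 2.79:
    |e_{n+1}| ≈ 2.79 × (10^(-7))^1.618 = 2.79 × 10^(-11.33)

(a) ≈ 1.618 (golden ratio); (b) |e_{n+1}| ≈ 1.316e-11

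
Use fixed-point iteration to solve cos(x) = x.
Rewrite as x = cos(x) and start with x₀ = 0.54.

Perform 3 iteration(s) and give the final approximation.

Equation: cos(x) = x
Fixed-point form: x = cos(x)
x₀ = 0.54

x_1 = g(0.540000) = 0.857709
x_2 = g(0.857709) = 0.654172
x_3 = g(0.654172) = 0.793552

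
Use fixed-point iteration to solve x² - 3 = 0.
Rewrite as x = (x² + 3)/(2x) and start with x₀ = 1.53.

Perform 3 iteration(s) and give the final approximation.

Equation: x² - 3 = 0
Fixed-point form: x = (x² + 3)/(2x)
x₀ = 1.53

x_1 = g(1.530000) = 1.745392
x_2 = g(1.745392) = 1.732102
x_3 = g(1.732102) = 1.732051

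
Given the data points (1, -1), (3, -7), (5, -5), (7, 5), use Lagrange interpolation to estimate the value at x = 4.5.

Lagrange interpolation formula:
P(x) = Σ yᵢ × Lᵢ(x)
where Lᵢ(x) = Π_{j≠i} (x - xⱼ)/(xᵢ - xⱼ)

L_0(4.5) = (4.5 - 3)/(1 - 3) × (4.5 - 5)/(1 - 5) × (4.5 - 7)/(1 - 7) = -0.039062
L_1(4.5) = (4.5 - 1)/(3 - 1) × (4.5 - 5)/(3 - 5) × (4.5 - 7)/(3 - 7) = 0.273438
L_2(4.5) = (4.5 - 1)/(5 - 1) × (4.5 - 3)/(5 - 3) × (4.5 - 7)/(5 - 7) = 0.820312
L_3(4.5) = (4.5 - 1)/(7 - 1) × (4.5 - 3)/(7 - 3) × (4.5 - 5)/(7 - 5) = -0.054688

P(4.5) = (-1)×L_0(4.5) + (-7)×L_1(4.5) + (-5)×L_2(4.5) + 5×L_3(4.5)
P(4.5) = -6.250000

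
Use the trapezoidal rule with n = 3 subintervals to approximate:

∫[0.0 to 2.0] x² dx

f(x) = x²
a = 0.0, b = 2.0, n = 3
h = (b - a)/n = 0.666667

Trapezoidal rule: (h/2)[f(x₀) + 2f(x₁) + 2f(x₂) + ... + f(xₙ)]

x_0 = 0.0000, f(x_0) = 0.000000, coefficient = 1
x_1 = 0.6667, f(x_1) = 0.444444, coefficient = 2
x_2 = 1.3333, f(x_2) = 1.777778, coefficient = 2
x_3 = 2.0000, f(x_3) = 4.000000, coefficient = 1

I ≈ (0.666667/2) × 8.444444 = 2.814815
Exact value: 2.666667
Error: 0.148148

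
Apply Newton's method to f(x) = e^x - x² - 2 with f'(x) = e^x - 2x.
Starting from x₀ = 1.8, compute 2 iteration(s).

f(x) = e^x - x² - 2
f'(x) = e^x - 2x
x₀ = 1.8

Newton-Raphson formula: x_{n+1} = x_n - f(x_n)/f'(x_n)

Iteration 1:
  f(1.800000) = 0.809647
  f'(1.800000) = 2.449647
  x_1 = 1.800000 - 0.809647/2.449647 = 1.469484
Iteration 2:
  f(1.469484) = 0.187608
  f'(1.469484) = 1.408024
  x_2 = 1.469484 - 0.187608/1.408024 = 1.336242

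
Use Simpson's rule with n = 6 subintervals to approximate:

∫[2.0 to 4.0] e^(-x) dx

f(x) = e^(-x)
a = 2.0, b = 4.0, n = 6
h = (b - a)/n = 0.333333

Simpson's rule: (h/3)[f(x₀) + 4f(x₁) + 2f(x₂) + ... + f(xₙ)]

x_0 = 2.0000, f(x_0) = 0.135335, coefficient = 1
x_1 = 2.3333, f(x_1) = 0.096972, coefficient = 4
x_2 = 2.6667, f(x_2) = 0.069483, coefficient = 2
x_3 = 3.0000, f(x_3) = 0.049787, coefficient = 4
x_4 = 3.3333, f(x_4) = 0.035674, coefficient = 2
x_5 = 3.6667, f(x_5) = 0.025562, coefficient = 4
x_6 = 4.0000, f(x_6) = 0.018316, coefficient = 1

I ≈ (0.333333/3) × 1.053248 = 0.117028
Exact value: 0.117020
Error: 0.000008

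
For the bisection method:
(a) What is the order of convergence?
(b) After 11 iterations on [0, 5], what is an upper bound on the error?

(a) Bisection has linear (order 1) convergence; the error is halved each step.

(b) Error bound = (b-a)/2^n = (5 - 0)/2^{11}
    = 5/2^{11}

(a) 1 (linear); (b) error ≤ 2.44e-03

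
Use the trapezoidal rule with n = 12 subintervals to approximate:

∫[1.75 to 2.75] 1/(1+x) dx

f(x) = 1/(1+x)
a = 1.75, b = 2.75, n = 12
h = (b - a)/n = 0.083333

Trapezoidal rule: (h/2)[f(x₀) + 2f(x₁) + 2f(x₂) + ... + f(xₙ)]

x_0 = 1.7500, f(x_0) = 0.363636, coefficient = 1
x_1 = 1.8333, f(x_1) = 0.352941, coefficient = 2
x_2 = 1.9167, f(x_2) = 0.342857, coefficient = 2
x_3 = 2.0000, f(x_3) = 0.333333, coefficient = 2
x_4 = 2.0833, f(x_4) = 0.324324, coefficient = 2
x_5 = 2.1667, f(x_5) = 0.315789, coefficient = 2
x_6 = 2.2500, f(x_6) = 0.307692, coefficient = 2
x_7 = 2.3333, f(x_7) = 0.300000, coefficient = 2
x_8 = 2.4167, f(x_8) = 0.292683, coefficient = 2
x_9 = 2.5000, f(x_9) = 0.285714, coefficient = 2
x_10 = 2.5833, f(x_10) = 0.279070, coefficient = 2
x_11 = 2.6667, f(x_11) = 0.272727, coefficient = 2
x_12 = 2.7500, f(x_12) = 0.266667, coefficient = 1

I ≈ (0.083333/2) × 7.444567 = 0.310190
Exact value: 0.310155
Error: 0.000035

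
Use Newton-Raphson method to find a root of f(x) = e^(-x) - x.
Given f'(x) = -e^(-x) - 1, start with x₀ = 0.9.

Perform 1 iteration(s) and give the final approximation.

f(x) = e^(-x) - x
f'(x) = -e^(-x) - 1
x₀ = 0.9

Newton-Raphson formula: x_{n+1} = x_n - f(x_n)/f'(x_n)

Iteration 1:
  f(0.900000) = -0.493430
  f'(0.900000) = -1.406570
  x_1 = 0.900000 - (-0.493430)/(-1.406570) = 0.549196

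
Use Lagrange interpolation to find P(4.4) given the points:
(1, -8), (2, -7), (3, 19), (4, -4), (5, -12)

Lagrange interpolation formula:
P(x) = Σ yᵢ × Lᵢ(x)
where Lᵢ(x) = Π_{j≠i} (x - xⱼ)/(xᵢ - xⱼ)

L_0(4.4) = (4.4 - 2)/(1 - 2) × (4.4 - 3)/(1 - 3) × (4.4 - 4)/(1 - 4) × (4.4 - 5)/(1 - 5) = -0.033600
L_1(4.4) = (4.4 - 1)/(2 - 1) × (4.4 - 3)/(2 - 3) × (4.4 - 4)/(2 - 4) × (4.4 - 5)/(2 - 5) = 0.190400
L_2(4.4) = (4.4 - 1)/(3 - 1) × (4.4 - 2)/(3 - 2) × (4.4 - 4)/(3 - 4) × (4.4 - 5)/(3 - 5) = -0.489600
L_3(4.4) = (4.4 - 1)/(4 - 1) × (4.4 - 2)/(4 - 2) × (4.4 - 3)/(4 - 3) × (4.4 - 5)/(4 - 5) = 1.142400
L_4(4.4) = (4.4 - 1)/(5 - 1) × (4.4 - 2)/(5 - 2) × (4.4 - 3)/(5 - 3) × (4.4 - 4)/(5 - 4) = 0.190400

P(4.4) = (-8)×L_0(4.4) + (-7)×L_1(4.4) + 19×L_2(4.4) + (-4)×L_3(4.4) + (-12)×L_4(4.4)
P(4.4) = -17.220800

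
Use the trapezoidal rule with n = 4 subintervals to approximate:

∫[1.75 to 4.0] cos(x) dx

f(x) = cos(x)
a = 1.75, b = 4.0, n = 4
h = (b - a)/n = 0.562500

Trapezoidal rule: (h/2)[f(x₀) + 2f(x₁) + 2f(x₂) + ... + f(xₙ)]

x_0 = 1.7500, f(x_0) = -0.178246, coefficient = 1
x_1 = 2.3125, f(x_1) = -0.675545, coefficient = 2
x_2 = 2.8750, f(x_2) = -0.964674, coefficient = 2
x_3 = 3.4375, f(x_3) = -0.956538, coefficient = 2
x_4 = 4.0000, f(x_4) = -0.653644, coefficient = 1

I ≈ (0.562500/2) × -6.025404 = -1.694645
Exact value: -1.740788
Error: 0.046144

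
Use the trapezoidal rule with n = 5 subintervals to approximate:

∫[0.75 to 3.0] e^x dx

f(x) = e^x
a = 0.75, b = 3.0, n = 5
h = (b - a)/n = 0.450000

Trapezoidal rule: (h/2)[f(x₀) + 2f(x₁) + 2f(x₂) + ... + f(xₙ)]

x_0 = 0.7500, f(x_0) = 2.117000, coefficient = 1
x_1 = 1.2000, f(x_1) = 3.320117, coefficient = 2
x_2 = 1.6500, f(x_2) = 5.206980, coefficient = 2
x_3 = 2.1000, f(x_3) = 8.166170, coefficient = 2
x_4 = 2.5500, f(x_4) = 12.807104, coefficient = 2
x_5 = 3.0000, f(x_5) = 20.085537, coefficient = 1

I ≈ (0.450000/2) × 81.203278 = 18.270738
Exact value: 17.968537
Error: 0.302201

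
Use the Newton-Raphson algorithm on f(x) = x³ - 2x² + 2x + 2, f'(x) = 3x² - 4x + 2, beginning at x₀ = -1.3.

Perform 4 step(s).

f(x) = x³ - 2x² + 2x + 2
f'(x) = 3x² - 4x + 2
x₀ = -1.3

Newton-Raphson formula: x_{n+1} = x_n - f(x_n)/f'(x_n)

Iteration 1:
  f(-1.300000) = -6.177000
  f'(-1.300000) = 12.270000
  x_1 = -1.300000 - (-6.177000)/12.270000 = -0.796577
Iteration 2:
  f(-0.796577) = -1.367680
  f'(-0.796577) = 7.089913
  x_2 = -0.796577 - (-1.367680)/7.089913 = -0.603672
Iteration 3:
  f(-0.603672) = -0.156174
  f'(-0.603672) = 5.507948
  x_3 = -0.603672 - (-0.156174)/5.507948 = -0.575318
Iteration 4:
  f(-0.575318) = -0.003041
  f'(-0.575318) = 5.294242
  x_4 = -0.575318 - (-0.003041)/5.294242 = -0.574743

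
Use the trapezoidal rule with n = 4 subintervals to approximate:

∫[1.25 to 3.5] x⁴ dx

f(x) = x⁴
a = 1.25, b = 3.5, n = 4
h = (b - a)/n = 0.562500

Trapezoidal rule: (h/2)[f(x₀) + 2f(x₁) + 2f(x₂) + ... + f(xₙ)]

x_0 = 1.2500, f(x_0) = 2.441406, coefficient = 1
x_1 = 1.8125, f(x_1) = 10.792252, coefficient = 2
x_2 = 2.3750, f(x_2) = 31.816650, coefficient = 2
x_3 = 2.9375, f(x_3) = 74.458023, coefficient = 2
x_4 = 3.5000, f(x_4) = 150.062500, coefficient = 1

I ≈ (0.562500/2) × 386.637756 = 108.741869
Exact value: 104.433398
Error: 4.308471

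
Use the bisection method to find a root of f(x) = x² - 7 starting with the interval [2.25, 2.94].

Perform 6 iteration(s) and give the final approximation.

f(x) = x² - 7
Initial interval: [2.25, 2.94]

Iteration 1:
  c_1 = (2.250000 + 2.940000)/2 = 2.595000
  f(c_1) = f(2.595000) = -0.265975
  f(a) × f(c) ≥ 0, new interval: [2.595000, 2.940000]
Iteration 2:
  c_2 = (2.595000 + 2.940000)/2 = 2.767500
  f(c_2) = f(2.767500) = 0.659056
  f(a) × f(c) < 0, new interval: [2.595000, 2.767500]
Iteration 3:
  c_3 = (2.595000 + 2.767500)/2 = 2.681250
  f(c_3) = f(2.681250) = 0.189102
  f(a) × f(c) < 0, new interval: [2.595000, 2.681250]
Iteration 4:
  c_4 = (2.595000 + 2.681250)/2 = 2.638125
  f(c_4) = f(2.638125) = -0.040296
  f(a) × f(c) ≥ 0, new interval: [2.638125, 2.681250]
Iteration 5:
  c_5 = (2.638125 + 2.681250)/2 = 2.659687
  f(c_5) = f(2.659687) = 0.073938
  f(a) × f(c) < 0, new interval: [2.638125, 2.659687]
Iteration 6:
  c_6 = (2.638125 + 2.659687)/2 = 2.648906
  f(c_6) = f(2.648906) = 0.016704
  f(a) × f(c) < 0, new interval: [2.638125, 2.648906]

After 6 iteration(s), the approximation is c_6 = 2.648906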